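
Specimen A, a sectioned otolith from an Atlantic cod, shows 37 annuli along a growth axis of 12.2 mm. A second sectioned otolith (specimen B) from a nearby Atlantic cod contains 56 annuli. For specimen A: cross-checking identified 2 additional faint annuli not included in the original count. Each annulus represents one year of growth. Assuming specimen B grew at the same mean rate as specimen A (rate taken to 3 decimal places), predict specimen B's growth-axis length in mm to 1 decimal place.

17.5 mm

Specimen A: true annulus count = 37 + 2 = 39.
A: Extension rate ≈ 12.2 / 39 = 0.313 mm per year.
B's length ≈ 0.313 × 56 = 17.5 mm.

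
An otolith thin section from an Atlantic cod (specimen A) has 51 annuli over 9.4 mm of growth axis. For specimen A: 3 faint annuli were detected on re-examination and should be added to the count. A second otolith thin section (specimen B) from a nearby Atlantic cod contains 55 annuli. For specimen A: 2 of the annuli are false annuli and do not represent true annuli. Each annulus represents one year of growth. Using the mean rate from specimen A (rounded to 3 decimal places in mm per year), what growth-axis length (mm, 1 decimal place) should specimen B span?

Specimen A: true annulus count = 51 − 2 + 3 = 52.
A: Mean rate = 9.4 mm / 52 years ≈ 0.181 mm per year.
B's length ≈ 0.181 × 55 = 10.0 mm.

10.0 mm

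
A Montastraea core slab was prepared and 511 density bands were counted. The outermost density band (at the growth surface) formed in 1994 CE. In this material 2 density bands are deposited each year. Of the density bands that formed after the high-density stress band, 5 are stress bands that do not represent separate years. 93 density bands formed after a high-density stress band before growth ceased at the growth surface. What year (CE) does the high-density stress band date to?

1950 CE

93 density bands formed after the high-density stress band.
Excluding 5 false density bands: 93 − 5 = 88.
88 density bands at 2 per year is 88 / 2 = 44 years.
1994 − 44 = 1950 CE.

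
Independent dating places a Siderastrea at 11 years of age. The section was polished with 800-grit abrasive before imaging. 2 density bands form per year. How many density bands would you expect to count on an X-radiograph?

22 density bands

Expected density bands: 11 × 2 = 22.
So 22 density bands should be present.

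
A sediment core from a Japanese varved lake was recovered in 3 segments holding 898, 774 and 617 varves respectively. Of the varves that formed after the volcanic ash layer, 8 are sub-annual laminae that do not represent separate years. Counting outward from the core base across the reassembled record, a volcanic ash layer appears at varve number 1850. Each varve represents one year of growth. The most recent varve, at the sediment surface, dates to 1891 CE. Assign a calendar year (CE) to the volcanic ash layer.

Total varves = 898 + 774 + 617 = 2289.
2289 − 1850 = 439 varves lie beyond the volcanic ash layer toward the sediment surface.
Excluding 8 false varves: 439 − 8 = 431.
Counting back 431 years from 1891 CE places the volcanic ash layer in 1891 − 431 = 1460 CE.

1460 CE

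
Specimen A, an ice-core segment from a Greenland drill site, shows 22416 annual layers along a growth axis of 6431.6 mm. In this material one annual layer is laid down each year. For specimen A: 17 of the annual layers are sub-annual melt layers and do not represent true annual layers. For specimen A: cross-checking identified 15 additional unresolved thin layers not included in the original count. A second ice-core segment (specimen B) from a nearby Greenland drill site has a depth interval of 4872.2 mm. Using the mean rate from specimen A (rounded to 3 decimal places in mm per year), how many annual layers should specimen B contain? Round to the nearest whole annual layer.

16976 annual layers

Specimen A: adjusted count: 22416 − 17 + 15 = 22414 annual layers.
A: Extension rate ≈ 6431.6 / 22414 = 0.287 mm/yr.
For B, 4872.2 / 0.287 = 16976.31 years ≈ 16976 annual layers.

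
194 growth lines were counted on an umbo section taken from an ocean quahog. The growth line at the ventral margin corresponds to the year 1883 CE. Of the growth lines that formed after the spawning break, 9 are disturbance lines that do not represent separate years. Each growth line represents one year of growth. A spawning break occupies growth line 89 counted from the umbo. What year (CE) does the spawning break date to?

Between growth line 89 and the ventral margin there are 194 − 89 = 105 growth lines.
Removing the 9 false growth lines leaves 105 − 9 = 96 true growth lines beyond the spawning break.
The growth line at the ventral margin is 1883 CE, so the spawning break dates to 1883 − 96 = 1787 CE.

1787 CE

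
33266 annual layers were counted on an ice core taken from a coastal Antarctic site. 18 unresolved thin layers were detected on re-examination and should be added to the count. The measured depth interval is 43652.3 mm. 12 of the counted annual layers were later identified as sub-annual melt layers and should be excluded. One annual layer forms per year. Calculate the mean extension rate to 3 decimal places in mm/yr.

True annual layer count = 33266 − 12 + 18 = 33272.
Mean rate = 43652.3 mm / 33272 years ≈ 1.312 mm/yr.

1.312 mm/yr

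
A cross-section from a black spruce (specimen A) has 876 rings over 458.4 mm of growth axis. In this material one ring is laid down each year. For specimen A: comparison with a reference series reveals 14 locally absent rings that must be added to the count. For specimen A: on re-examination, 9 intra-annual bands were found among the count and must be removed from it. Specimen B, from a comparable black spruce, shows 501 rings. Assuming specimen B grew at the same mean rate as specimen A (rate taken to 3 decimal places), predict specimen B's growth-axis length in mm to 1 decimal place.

Specimen A: correcting the raw count gives 876 − 9 + 14 = 881 true rings.
A: Extension rate ≈ 458.4 / 881 = 0.520 mm per year.
For B, 0.520 mm/year × 501 years = 260.5 mm.

260.5 mm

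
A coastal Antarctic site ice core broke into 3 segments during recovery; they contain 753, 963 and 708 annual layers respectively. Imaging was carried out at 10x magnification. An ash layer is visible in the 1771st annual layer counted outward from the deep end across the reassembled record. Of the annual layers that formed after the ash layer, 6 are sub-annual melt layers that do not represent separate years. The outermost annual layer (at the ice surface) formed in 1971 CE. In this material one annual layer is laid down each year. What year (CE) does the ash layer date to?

Total annual layers = 753 + 963 + 708 = 2424.
Between annual layer 1771 and the ice surface there are 2424 − 1771 = 653 annual layers.
Removing the 6 false annual layers leaves 653 − 6 = 647 true annual layers beyond the ash layer.
The annual layer at the ice surface is 1971 CE, so the ash layer dates to 1971 − 647 = 1324 CE.

1324 CE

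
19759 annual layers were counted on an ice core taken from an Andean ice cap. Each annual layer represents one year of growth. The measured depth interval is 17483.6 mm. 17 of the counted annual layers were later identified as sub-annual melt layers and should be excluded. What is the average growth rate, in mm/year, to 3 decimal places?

Adjusted count: 19759 − 17 = 19742 annual layers.
Extension rate ≈ 17483.6 / 19742 = 0.886 mm/year.

0.886 mm/year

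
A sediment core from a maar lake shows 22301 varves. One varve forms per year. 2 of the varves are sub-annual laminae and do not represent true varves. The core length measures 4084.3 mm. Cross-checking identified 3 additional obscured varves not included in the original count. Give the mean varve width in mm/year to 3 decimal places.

Correcting the raw count gives 22301 − 2 + 3 = 22302 true varves.
4084.3 mm over 22302 years gives 4084.3 / 22302 ≈ 0.183 mm/year.

0.183 mm/year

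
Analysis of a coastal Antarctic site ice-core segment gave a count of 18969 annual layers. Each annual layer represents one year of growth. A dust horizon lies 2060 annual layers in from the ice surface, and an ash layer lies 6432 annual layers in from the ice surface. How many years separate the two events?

The two markers are separated by 6432 − 2060 = 4372 annual layers.
One annual layer per year makes the interval 4372 years.

4372 yr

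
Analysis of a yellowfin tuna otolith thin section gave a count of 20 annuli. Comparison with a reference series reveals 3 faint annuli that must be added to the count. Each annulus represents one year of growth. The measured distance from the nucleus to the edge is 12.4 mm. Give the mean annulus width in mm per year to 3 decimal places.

Adjusted count: 20 + 3 = 23 annuli.
Extension rate ≈ 12.4 / 23 = 0.539 mm per year.

0.539 mm per year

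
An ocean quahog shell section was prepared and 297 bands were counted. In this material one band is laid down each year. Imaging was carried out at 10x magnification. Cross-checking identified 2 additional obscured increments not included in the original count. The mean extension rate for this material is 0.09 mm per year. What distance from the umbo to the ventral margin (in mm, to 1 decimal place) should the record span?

26.9 mm

Adjusted count: 297 + 2 = 299 bands.
Predicted length = 0.09 mm/year × 299 years = 26.9 mm.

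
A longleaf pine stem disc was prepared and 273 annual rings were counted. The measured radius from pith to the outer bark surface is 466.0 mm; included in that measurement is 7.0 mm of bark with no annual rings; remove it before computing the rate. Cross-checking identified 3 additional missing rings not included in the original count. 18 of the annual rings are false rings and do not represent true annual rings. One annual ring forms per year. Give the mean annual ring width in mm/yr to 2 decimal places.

1.78 mm/yr

Adjusted count: 273 − 18 + 3 = 258 annual rings.
The growth record spans 466.0 − 7.0 = 459.0 mm.
Extension rate ≈ 459.0 / 258 = 1.78 mm/yr.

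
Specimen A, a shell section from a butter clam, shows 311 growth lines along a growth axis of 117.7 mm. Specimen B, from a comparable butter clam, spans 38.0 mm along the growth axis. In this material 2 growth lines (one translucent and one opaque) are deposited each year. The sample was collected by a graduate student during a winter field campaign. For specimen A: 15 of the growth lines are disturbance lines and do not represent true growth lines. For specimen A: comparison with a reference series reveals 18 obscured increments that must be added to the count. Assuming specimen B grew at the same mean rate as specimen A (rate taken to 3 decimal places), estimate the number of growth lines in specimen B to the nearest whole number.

101 growth lines

Specimen A: adjusted count: 311 − 15 + 18 = 314 growth lines.
Specimen A: 314 growth lines at 2 per year is 314 / 2 = 157 years.
A: Extension rate ≈ 117.7 / 157 = 0.750 mm per year.
For B, 38.0 / 0.750 = 50.67 years; at 2 growth lines per year that is 50.67 × 2 ≈ 101 growth lines.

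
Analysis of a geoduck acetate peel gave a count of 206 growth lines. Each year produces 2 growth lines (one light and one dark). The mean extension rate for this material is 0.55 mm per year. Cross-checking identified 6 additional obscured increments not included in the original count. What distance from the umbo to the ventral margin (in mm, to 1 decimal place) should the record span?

58.3 mm

Adjusted count: 206 + 6 = 212 growth lines.
With 2 growth lines per year, 212 / 2 = 106 years.
Length ≈ 0.55 × 106 = 58.3 mm.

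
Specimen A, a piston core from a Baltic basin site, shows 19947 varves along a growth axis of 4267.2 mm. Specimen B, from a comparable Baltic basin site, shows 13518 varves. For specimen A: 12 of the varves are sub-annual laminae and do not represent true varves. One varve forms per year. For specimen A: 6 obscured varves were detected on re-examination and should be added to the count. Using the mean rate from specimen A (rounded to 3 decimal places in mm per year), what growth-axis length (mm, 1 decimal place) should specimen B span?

Specimen A: after corrections the count is 19947 − 12 + 6 = 19941 varves.
A: Mean rate = 4267.2 mm / 19941 years ≈ 0.214 mm/year.
B's length ≈ 0.214 × 13518 = 2892.9 mm.

2892.9 mm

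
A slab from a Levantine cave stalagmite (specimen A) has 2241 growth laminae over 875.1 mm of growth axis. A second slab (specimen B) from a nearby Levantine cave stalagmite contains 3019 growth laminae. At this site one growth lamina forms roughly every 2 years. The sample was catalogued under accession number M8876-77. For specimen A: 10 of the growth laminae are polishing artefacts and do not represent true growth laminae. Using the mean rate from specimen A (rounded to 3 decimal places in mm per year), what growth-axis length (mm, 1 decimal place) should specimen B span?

Specimen A: after corrections the count is 2241 − 10 = 2231 growth laminae.
Specimen A: at 2 years per growth lamina, 2231 × 2 = 4462 years.
A: Extension rate ≈ 875.1 / 4462 = 0.196 mm per year.
Specimen B: at 2 years per growth lamina, 3019 × 2 = 6038 years. B's length ≈ 0.196 × 6038 = 1183.4 mm.

1183.4 mm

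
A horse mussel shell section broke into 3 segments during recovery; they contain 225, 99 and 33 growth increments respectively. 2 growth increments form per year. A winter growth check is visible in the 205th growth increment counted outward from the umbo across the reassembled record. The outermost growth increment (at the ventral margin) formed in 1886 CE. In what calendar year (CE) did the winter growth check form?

Total growth increments = 225 + 99 + 33 = 357.
357 − 205 = 152 growth increments lie beyond the winter growth check toward the ventral margin.
Dividing by 2 growth increments per year: 152 / 2 = 76 years.
Counting back 76 years from 1886 CE places the winter growth check in 1886 − 76 = 1810 CE.

1810 CE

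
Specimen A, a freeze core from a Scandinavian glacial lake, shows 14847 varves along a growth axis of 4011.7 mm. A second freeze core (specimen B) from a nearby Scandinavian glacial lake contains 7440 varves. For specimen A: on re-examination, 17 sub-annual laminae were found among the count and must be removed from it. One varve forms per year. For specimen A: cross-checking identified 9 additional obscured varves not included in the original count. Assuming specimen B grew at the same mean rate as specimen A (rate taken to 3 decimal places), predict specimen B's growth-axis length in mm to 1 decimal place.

Specimen A: correcting the raw count gives 14847 − 17 + 9 = 14839 true varves.
A: Mean rate = 4011.7 mm / 14839 years ≈ 0.270 mm/yr.
B's length ≈ 0.270 × 7440 = 2008.8 mm.

2008.8 mm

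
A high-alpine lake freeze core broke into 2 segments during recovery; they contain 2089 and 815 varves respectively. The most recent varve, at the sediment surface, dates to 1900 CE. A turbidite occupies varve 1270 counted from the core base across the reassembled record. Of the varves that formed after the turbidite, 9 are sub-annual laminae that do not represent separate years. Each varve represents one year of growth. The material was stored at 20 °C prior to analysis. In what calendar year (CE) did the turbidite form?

275 CE

Total varves = 2089 + 815 = 2904.
2904 − 1270 = 1634 varves lie beyond the turbidite toward the sediment surface.
Removing the 9 false varves leaves 1634 − 9 = 1625 true varves beyond the turbidite.
Counting back 1625 years from 1900 CE places the turbidite in 1900 − 1625 = 275 CE.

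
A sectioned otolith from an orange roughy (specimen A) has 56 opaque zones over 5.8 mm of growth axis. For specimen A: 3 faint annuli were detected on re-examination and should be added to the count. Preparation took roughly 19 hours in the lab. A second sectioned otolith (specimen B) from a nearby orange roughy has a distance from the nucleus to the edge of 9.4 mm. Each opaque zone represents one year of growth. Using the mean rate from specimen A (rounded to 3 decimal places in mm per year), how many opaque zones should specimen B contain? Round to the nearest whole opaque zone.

96 opaque zones

Specimen A: correcting the raw count gives 56 + 3 = 59 true opaque zones.
A: Extension rate ≈ 5.8 / 59 = 0.098 mm/year.
Specimen B: 9.4 mm / 0.098 mm per year = 95.92 years ≈ 96 opaque zones.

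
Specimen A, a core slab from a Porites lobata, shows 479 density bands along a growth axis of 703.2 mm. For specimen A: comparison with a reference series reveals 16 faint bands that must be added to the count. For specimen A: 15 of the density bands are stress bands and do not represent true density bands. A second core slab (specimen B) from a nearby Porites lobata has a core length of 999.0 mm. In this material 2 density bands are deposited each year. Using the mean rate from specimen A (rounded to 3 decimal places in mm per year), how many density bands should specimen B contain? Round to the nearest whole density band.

682 density bands

Specimen A: after corrections the count is 479 − 15 + 16 = 480 density bands.
Specimen A: with 2 density bands per year, 480 / 2 = 240 years.
A: Extension rate ≈ 703.2 / 240 = 2.930 mm/yr.
For B, 999.0 / 2.930 = 340.96 years; at 2 density bands per year that is 340.96 × 2 ≈ 682 density bands.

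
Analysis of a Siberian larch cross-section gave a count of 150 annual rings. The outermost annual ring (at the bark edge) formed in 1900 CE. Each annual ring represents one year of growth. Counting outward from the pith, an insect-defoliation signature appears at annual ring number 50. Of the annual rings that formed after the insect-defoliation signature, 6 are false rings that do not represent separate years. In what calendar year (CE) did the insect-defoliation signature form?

150 − 50 = 100 annual rings lie beyond the insect-defoliation signature toward the bark edge.
100 − 6 false = 94 true annual rings after the insect-defoliation signature.
The annual ring at the bark edge is 1900 CE, so the insect-defoliation signature dates to 1900 − 94 = 1806 CE.

1806 CE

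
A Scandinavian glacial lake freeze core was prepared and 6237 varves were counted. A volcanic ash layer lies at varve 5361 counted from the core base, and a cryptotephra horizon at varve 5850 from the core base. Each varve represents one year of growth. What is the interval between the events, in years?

489 yr

The two markers are separated by 5850 − 5361 = 489 varves.
One varve per year makes the interval 489 years.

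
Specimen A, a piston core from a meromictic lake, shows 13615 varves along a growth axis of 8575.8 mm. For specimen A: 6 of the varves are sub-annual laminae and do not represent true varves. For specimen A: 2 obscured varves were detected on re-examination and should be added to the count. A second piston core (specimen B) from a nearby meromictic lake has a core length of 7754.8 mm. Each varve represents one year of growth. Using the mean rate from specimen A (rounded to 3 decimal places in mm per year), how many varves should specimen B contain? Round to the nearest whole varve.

Specimen A: correcting the raw count gives 13615 − 6 + 2 = 13611 true varves.
A: 8575.8 mm over 13611 years gives 8575.8 / 13611 ≈ 0.630 mm per year.
Specimen B: 7754.8 mm / 0.630 mm per year = 12309.21 years ≈ 12309 varves.

12309 varves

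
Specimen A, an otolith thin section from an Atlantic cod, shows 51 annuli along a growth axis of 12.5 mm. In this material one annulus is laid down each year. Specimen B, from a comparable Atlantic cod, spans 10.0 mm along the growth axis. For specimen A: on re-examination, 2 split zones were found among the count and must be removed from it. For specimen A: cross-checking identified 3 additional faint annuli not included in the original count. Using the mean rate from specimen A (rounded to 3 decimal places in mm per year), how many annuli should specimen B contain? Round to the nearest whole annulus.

Specimen A: after corrections the count is 51 − 2 + 3 = 52 annuli.
A: Extension rate ≈ 12.5 / 52 = 0.240 mm/year.
Specimen B: 10.0 mm / 0.240 mm per year = 41.67 years ≈ 42 annuli.

42 annuli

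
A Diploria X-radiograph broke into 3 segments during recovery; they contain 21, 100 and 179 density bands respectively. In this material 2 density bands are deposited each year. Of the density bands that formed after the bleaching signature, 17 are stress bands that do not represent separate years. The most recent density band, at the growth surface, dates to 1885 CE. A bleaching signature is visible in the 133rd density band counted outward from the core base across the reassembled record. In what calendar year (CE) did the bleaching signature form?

1810 CE

Total density bands = 21 + 100 + 179 = 300.
The bleaching signature sits at density band 133 from the core base, so 300 − 133 = 167 density bands formed after it.
167 − 17 false = 150 true density bands after the bleaching signature.
150 density bands at 2 per year is 150 / 2 = 75 years.
Counting back 75 years from 1885 CE places the bleaching signature in 1885 − 75 = 1810 CE.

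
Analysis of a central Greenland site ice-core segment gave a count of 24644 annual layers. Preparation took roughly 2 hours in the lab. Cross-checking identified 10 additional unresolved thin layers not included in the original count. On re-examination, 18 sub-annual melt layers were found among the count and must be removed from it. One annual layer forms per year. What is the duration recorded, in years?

True annual layer count = 24644 − 18 + 10 = 24636.
With a one-to-one annual layer periodicity this is 24636 years.

24636 yr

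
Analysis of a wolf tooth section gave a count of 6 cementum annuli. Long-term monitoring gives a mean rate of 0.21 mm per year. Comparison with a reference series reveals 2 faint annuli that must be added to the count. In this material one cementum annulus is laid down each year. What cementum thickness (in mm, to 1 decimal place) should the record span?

1.7 mm

True cementum annulus count = 6 + 2 = 8.
Predicted length = 0.21 mm/year × 8 years = 1.7 mm.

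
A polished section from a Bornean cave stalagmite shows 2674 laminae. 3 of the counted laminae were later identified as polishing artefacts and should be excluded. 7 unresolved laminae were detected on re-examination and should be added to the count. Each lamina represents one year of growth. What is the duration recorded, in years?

True lamina count = 2674 − 3 + 7 = 2678.
With a one-to-one lamina periodicity this is 2678 years.

2678 years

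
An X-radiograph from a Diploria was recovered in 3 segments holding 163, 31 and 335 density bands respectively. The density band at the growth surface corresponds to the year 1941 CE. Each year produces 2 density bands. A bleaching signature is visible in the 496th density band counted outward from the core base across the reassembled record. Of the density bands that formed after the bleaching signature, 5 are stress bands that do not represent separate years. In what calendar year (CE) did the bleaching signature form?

1927 CE

Total density bands = 163 + 31 + 335 = 529.
529 − 496 = 33 density bands lie beyond the bleaching signature toward the growth surface.
33 − 5 false = 28 true density bands after the bleaching signature.
With 2 density bands per year, 28 / 2 = 14 years.
Counting back 14 years from 1941 CE places the bleaching signature in 1941 − 14 = 1927 CE.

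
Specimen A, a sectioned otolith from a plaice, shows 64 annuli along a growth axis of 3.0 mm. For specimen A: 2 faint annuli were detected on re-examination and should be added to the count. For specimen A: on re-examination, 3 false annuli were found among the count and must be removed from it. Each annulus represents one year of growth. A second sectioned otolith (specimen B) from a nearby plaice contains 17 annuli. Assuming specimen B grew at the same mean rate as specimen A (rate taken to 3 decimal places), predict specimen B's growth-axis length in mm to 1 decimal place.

Specimen A: adjusted count: 64 − 3 + 2 = 63 annuli.
A: Mean rate = 3.0 mm / 63 years ≈ 0.048 mm/yr.
Length of B = 0.048 × 17 = 0.8 mm.

0.8 mm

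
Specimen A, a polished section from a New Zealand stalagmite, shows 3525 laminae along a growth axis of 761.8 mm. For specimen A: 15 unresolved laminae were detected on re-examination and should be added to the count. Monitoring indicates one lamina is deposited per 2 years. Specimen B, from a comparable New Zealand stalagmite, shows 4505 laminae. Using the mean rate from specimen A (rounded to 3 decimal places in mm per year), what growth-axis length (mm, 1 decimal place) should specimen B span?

Specimen A: adjusted count: 3525 + 15 = 3540 laminae.
Specimen A: at 2 years per lamina, 3540 × 2 = 7080 years.
A: Extension rate ≈ 761.8 / 7080 = 0.108 mm/year.
Specimen B: 4505 laminae at 2 years each span 4505 × 2 = 9010 years. For B, 0.108 mm/year × 9010 years = 973.1 mm.

973.1 mm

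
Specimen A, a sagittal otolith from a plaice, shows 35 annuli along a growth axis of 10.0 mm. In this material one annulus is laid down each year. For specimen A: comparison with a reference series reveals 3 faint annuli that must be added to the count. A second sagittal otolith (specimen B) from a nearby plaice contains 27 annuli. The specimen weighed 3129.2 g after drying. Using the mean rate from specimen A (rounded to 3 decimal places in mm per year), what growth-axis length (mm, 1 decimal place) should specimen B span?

Specimen A: true annulus count = 35 + 3 = 38.
A: 10.0 mm over 38 years gives 10.0 / 38 ≈ 0.263 mm/yr.
For B, 0.263 mm/year × 27 years = 7.1 mm.

7.1 mm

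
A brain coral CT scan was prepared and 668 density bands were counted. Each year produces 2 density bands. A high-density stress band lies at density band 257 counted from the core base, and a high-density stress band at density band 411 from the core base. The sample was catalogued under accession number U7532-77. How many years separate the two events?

77 years

Separation: 411 − 257 = 154 density bands.
Dividing by 2 density bands per year: 154 / 2 = 77 years.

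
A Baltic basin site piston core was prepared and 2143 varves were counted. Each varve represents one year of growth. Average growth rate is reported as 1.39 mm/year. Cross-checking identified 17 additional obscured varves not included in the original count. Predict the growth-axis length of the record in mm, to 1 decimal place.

3002.4 mm

Adjusted count: 2143 + 17 = 2160 varves.
Predicted length = 1.39 mm/year × 2160 years = 3002.4 mm.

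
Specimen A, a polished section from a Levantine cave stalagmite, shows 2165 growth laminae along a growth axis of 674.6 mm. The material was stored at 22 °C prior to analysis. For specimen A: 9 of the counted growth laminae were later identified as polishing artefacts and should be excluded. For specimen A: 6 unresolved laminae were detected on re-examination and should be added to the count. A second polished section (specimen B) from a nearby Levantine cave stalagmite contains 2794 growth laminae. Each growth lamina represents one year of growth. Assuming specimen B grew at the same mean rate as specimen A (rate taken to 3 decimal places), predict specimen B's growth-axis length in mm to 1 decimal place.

Specimen A: true growth lamina count = 2165 − 9 + 6 = 2162.
A: Mean rate = 674.6 mm / 2162 years ≈ 0.312 mm/yr.
Length of B = 0.312 × 2794 = 871.7 mm.

871.7 mm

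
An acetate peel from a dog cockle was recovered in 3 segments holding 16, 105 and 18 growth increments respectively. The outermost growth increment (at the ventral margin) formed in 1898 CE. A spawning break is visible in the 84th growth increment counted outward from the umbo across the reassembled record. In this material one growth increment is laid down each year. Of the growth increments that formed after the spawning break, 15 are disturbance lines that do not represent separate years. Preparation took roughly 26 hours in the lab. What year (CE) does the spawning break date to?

1858 CE

Total growth increments = 16 + 105 + 18 = 139.
Between growth increment 84 and the ventral margin there are 139 − 84 = 55 growth increments.
55 − 15 false = 40 true growth increments after the spawning break.
1898 − 40 = 1858 CE.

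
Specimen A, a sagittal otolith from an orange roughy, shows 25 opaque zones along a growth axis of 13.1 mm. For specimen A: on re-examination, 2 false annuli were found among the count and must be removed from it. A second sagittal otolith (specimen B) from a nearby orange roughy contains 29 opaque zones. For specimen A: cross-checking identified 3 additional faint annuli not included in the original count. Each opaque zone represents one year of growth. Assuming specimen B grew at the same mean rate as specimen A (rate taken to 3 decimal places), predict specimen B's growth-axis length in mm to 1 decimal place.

14.6 mm

Specimen A: adjusted count: 25 − 2 + 3 = 26 opaque zones.
A: Mean rate = 13.1 mm / 26 years ≈ 0.504 mm per year.
Length of B = 0.504 × 29 = 14.6 mm.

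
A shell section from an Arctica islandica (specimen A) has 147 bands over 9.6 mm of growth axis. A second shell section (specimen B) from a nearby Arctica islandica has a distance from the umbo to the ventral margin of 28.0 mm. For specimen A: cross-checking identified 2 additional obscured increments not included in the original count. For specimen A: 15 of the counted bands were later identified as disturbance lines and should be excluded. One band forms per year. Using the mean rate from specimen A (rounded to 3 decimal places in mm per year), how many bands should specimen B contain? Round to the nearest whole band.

Specimen A: after corrections the count is 147 − 15 + 2 = 134 bands.
A: 9.6 mm over 134 years gives 9.6 / 134 ≈ 0.072 mm per year.
For B, 28.0 / 0.072 = 388.89 years ≈ 389 bands.

389 bands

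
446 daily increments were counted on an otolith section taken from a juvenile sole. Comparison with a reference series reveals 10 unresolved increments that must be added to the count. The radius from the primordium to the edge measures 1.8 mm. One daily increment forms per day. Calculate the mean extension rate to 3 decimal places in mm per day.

0.004 mm per day

Correcting the raw count gives 446 + 10 = 456 true daily increments.
Extension rate ≈ 1.8 / 456 = 0.004 mm per day.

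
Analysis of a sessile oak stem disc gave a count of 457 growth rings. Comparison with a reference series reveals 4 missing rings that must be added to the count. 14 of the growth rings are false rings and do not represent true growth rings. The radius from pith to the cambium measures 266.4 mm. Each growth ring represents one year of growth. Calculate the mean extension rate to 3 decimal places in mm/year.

Adjusted count: 457 − 14 + 4 = 447 growth rings.
Extension rate ≈ 266.4 / 447 = 0.596 mm/year.

0.596 mm/year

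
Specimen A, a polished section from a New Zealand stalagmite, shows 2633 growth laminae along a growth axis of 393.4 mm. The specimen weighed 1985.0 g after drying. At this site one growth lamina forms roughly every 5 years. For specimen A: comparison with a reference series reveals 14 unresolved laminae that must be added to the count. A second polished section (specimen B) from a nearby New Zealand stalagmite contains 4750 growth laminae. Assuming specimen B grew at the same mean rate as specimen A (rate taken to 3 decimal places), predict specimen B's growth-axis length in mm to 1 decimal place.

712.5 mm

Specimen A: true growth lamina count = 2633 + 14 = 2647.
Specimen A: 2647 growth laminae at 5 years each span 2647 × 5 = 13235 years.
A: 393.4 mm over 13235 years gives 393.4 / 13235 ≈ 0.030 mm/yr.
Specimen B: 4750 growth laminae at 5 years each span 4750 × 5 = 23750 years. B's length ≈ 0.030 × 23750 = 712.5 mm.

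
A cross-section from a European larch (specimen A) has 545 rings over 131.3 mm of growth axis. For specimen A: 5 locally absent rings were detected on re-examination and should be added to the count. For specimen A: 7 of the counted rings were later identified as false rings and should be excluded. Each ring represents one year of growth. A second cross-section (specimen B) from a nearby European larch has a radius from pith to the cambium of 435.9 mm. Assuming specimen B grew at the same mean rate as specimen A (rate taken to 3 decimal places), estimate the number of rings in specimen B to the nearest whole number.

Specimen A: correcting the raw count gives 545 − 7 + 5 = 543 true rings.
A: Mean rate = 131.3 mm / 543 years ≈ 0.242 mm/year.
B spans 435.9 / 0.242 = 1801.24 years ≈ 1801 rings.

1801 rings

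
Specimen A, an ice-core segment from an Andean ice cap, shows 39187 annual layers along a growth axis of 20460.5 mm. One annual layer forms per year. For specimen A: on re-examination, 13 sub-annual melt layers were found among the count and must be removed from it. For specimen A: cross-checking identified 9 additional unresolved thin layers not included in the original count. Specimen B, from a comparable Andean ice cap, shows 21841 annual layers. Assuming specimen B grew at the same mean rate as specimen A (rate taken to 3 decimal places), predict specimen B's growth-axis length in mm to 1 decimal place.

Specimen A: after corrections the count is 39187 − 13 + 9 = 39183 annual layers.
A: Extension rate ≈ 20460.5 / 39183 = 0.522 mm/year.
Length of B = 0.522 × 21841 = 11401.0 mm.

11401.0 mm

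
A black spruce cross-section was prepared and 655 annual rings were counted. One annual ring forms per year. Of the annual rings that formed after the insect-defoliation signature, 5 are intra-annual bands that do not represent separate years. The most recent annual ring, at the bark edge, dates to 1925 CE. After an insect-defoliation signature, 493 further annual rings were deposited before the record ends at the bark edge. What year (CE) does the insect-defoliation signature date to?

493 annual rings formed after the insect-defoliation signature.
493 − 5 false = 488 true annual rings after the insect-defoliation signature.
The annual ring at the bark edge is 1925 CE, so the insect-defoliation signature dates to 1925 − 488 = 1437 CE.

1437 CE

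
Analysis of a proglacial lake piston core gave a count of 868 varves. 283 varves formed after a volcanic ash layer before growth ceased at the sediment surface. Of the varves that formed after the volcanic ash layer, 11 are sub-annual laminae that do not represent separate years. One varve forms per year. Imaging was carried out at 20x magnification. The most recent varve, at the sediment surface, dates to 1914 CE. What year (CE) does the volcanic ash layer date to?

283 varves post-date the volcanic ash layer.
Excluding 11 false varves: 283 − 11 = 272.
The varve at the sediment surface is 1914 CE, so the volcanic ash layer dates to 1914 − 272 = 1642 CE.

1642 CE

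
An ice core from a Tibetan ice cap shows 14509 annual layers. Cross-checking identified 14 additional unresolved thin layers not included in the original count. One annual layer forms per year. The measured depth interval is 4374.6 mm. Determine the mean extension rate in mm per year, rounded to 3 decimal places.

0.301 mm per year

After corrections the count is 14509 + 14 = 14523 annual layers.
4374.6 mm over 14523 years gives 4374.6 / 14523 ≈ 0.301 mm per year.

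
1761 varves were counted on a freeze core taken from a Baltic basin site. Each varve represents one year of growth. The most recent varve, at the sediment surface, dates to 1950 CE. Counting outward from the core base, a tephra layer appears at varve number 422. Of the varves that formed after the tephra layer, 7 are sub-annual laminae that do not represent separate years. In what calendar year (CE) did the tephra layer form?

Between varve 422 and the sediment surface there are 1761 − 422 = 1339 varves.
Removing the 7 false varves leaves 1339 − 7 = 1332 true varves beyond the tephra layer.
1950 − 1332 = 618 CE.

618 CE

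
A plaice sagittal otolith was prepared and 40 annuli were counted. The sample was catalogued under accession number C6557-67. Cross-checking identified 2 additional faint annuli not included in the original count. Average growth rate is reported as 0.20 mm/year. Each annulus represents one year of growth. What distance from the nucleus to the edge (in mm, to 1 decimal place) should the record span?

Adjusted count: 40 + 2 = 42 annuli.
42 years at 0.20 mm/year gives 0.20 × 42 = 8.4 mm.

8.4 mm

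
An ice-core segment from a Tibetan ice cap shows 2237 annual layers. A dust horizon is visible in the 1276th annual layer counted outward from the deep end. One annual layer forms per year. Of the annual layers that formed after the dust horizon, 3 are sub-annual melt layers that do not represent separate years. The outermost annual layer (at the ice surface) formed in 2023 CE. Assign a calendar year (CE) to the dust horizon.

2237 − 1276 = 961 annual layers lie beyond the dust horizon toward the ice surface.
961 − 3 false = 958 true annual layers after the dust horizon.
Counting back 958 years from 2023 CE places the dust horizon in 2023 − 958 = 1065 CE.

1065 CE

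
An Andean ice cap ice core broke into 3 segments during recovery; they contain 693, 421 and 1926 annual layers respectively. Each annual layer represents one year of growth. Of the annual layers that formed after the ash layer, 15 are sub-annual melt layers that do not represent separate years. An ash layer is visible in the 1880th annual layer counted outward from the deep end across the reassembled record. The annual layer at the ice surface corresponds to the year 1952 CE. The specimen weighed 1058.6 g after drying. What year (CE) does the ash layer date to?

Total annual layers = 693 + 421 + 1926 = 3040.
Between annual layer 1880 and the ice surface there are 3040 − 1880 = 1160 annual layers.
1160 − 15 false = 1145 true annual layers after the ash layer.
The annual layer at the ice surface is 1952 CE, so the ash layer dates to 1952 − 1145 = 807 CE.

807 CE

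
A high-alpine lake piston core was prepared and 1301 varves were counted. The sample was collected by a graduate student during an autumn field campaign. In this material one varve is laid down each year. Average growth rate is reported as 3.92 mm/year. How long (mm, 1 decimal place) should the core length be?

1301 years of growth are recorded.
Predicted length = 3.92 mm/year × 1301 years = 5099.9 mm.

5099.9 mm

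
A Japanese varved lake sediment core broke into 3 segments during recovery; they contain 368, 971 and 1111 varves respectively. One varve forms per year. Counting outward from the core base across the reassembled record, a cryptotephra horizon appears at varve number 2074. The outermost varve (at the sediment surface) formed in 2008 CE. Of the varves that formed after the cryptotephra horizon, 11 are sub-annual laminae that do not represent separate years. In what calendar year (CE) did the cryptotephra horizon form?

Total varves = 368 + 971 + 1111 = 2450.
The cryptotephra horizon sits at varve 2074 from the core base, so 2450 − 2074 = 376 varves formed after it.
Excluding 11 false varves: 376 − 11 = 365.
Counting back 365 years from 2008 CE places the cryptotephra horizon in 2008 − 365 = 1643 CE.

1643 CE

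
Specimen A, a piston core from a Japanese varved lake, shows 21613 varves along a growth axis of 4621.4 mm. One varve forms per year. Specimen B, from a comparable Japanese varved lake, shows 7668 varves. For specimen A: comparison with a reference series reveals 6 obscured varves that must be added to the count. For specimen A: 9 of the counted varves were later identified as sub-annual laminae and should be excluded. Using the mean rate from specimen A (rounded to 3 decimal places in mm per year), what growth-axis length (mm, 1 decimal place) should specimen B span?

Specimen A: correcting the raw count gives 21613 − 9 + 6 = 21610 true varves.
A: Extension rate ≈ 4621.4 / 21610 = 0.214 mm per year.
Length of B = 0.214 × 7668 = 1641.0 mm.

1641.0 mm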